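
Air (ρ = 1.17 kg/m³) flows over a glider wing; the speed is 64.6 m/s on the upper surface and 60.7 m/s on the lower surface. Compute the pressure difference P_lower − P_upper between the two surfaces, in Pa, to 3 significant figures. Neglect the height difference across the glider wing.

ΔP = 286 Pa

With negligible Δh, P + ½ρv² is constant, so P_low − P_up = ½ρ(v_up² − v_low²).
ΔP = ½·1.17·(64.6² − 60.7²) = 286 Pa.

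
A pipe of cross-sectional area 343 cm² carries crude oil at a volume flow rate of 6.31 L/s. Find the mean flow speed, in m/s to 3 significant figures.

v ≈ 0.184 m/s

Q = 6.31 L/s = 0.00631 m³/s.
v = Q/A = 0.00631 / 0.0343 = 0.184 m/s.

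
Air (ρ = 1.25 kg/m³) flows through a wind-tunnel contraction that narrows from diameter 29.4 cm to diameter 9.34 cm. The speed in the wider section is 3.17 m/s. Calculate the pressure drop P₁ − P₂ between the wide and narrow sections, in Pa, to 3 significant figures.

ΔP = 610 Pa

Continuity gives A₁v₁ = A₂v₂, so v₂ = (679 cm²)/(68.5 cm²) × 3.17 m/s = 31.4 m/s.
Bernoulli (h₁ = h₂): P₁ − P₂ = ½ρ(v₂² − v₁²).
P₁ − P₂ = ½·1.25·(31.4² − 3.17²) = ½·1.25·977 = 610 Pa.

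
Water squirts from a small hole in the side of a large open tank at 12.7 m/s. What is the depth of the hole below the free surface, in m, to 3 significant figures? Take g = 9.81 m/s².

For a small hole in a large open tank, ½v² = gh, giving h = v²/(2g).
h = 12.7²/(2·9.81) = 161/19.62 = 8.22 m.

h ≈ 8.22 m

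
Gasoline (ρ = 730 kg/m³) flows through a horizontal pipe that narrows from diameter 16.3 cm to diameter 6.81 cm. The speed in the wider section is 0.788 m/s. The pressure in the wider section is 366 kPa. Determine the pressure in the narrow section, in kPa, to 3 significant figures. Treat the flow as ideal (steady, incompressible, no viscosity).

P₂ ≈ 359 kPa

Continuity gives A₁v₁ = A₂v₂, so v₂ = (209 cm²)/(36.4 cm²) × 0.788 m/s = 4.51 m/s.
Bernoulli (h₁ = h₂): P₁ − P₂ = ½ρ(v₂² − v₁²).
P₂ = P₁ − ½ρ(v₂² − v₁²) = 366000 − ½·730·(4.51² − 0.788²) = 366000 − 7210 = 359000 Pa.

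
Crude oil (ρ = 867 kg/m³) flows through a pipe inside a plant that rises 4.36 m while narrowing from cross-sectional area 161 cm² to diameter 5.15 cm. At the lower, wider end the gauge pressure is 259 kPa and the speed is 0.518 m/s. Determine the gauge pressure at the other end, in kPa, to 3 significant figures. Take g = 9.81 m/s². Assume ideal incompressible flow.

Continuity gives A₁v₁ = A₂v₂, so v₂ = (161 cm²)/(20.8 cm²) × 0.518 m/s = 4.00 m/s.
Bernoulli: P₁ + ½ρv₁² + ρg h₁ = P₂ + ½ρv₂² + ρg h₂, so P₂ = P₁ + ½ρ(v₁² − v₂²) − ρg(h₂ − h₁).
P₂ = 259000 + ½·867·(0.518² − 4.00²) − 867·9.81·(+4.36) = 259000 + (-6830) − (37100) = 215000 Pa.

P₂ ≈ 215 kPa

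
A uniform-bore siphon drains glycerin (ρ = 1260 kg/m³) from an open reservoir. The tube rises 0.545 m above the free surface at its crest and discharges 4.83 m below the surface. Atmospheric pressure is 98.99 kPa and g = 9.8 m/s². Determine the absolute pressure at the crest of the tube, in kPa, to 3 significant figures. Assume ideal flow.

The outlet speed comes from Torricelli: v = √(2g·4.83) = 9.73 m/s.
With constant cross-section the crest speed equals v; applying Bernoulli from the surface up to the crest, P_top = P_atm − ½ρv² − ρg·h_top.
P_top = 98990 − ½·1260·9.73² − 1260·9.8·0.545 = 32600 Pa.

32.6 kPa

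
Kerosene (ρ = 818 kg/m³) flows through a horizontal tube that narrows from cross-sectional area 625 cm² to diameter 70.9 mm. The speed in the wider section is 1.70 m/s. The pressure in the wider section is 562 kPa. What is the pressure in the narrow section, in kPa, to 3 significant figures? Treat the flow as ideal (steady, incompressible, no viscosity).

The volume flow rate is constant, so v₂ = (A₁/A₂)v₁ = (625/39.5)·1.70 = 26.9 m/s.
Bernoulli (h₁ = h₂): P₁ − P₂ = ½ρ(v₂² − v₁²).
P₂ = P₁ − ½ρ(v₂² − v₁²) = 562000 − ½·818·(26.9² − 1.70²) = 562000 − 295000 = 267000 Pa.

P₂ = 267 kPa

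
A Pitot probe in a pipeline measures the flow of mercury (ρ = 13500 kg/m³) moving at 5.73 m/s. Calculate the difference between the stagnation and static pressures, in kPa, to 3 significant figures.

ΔP ≈ 222 kPa

At the stagnation point the flow is brought to rest, so Bernoulli gives P_stag − P_static = ½ρv².
ΔP = ½·13500·5.73² = 222000 Pa.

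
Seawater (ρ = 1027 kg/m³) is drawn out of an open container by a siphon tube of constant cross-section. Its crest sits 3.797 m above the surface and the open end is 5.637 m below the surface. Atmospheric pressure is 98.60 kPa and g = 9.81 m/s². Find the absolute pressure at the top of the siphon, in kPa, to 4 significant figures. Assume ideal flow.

3.554 kPa

From the surface to the outlet (both open to atmosphere, surface at rest): v = √(2g·h_out) = √(2·9.81·5.637) = 10.52 m/s.
With constant cross-section the crest speed equals v; applying Bernoulli from the surface up to the crest, P_top = P_atm − ½ρv² − ρg·h_top.
P_top = 98600 − ½·1027·10.52² − 1027·9.81·3.797 = 3554 Pa.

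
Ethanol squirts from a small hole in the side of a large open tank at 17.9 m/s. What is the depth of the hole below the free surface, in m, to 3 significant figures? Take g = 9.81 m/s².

h ≈ 16.3 m

Torricelli: v = √(2gh), so h = v²/(2g).
h = 17.9²/(2·9.81) = 320/19.62 = 16.3 m.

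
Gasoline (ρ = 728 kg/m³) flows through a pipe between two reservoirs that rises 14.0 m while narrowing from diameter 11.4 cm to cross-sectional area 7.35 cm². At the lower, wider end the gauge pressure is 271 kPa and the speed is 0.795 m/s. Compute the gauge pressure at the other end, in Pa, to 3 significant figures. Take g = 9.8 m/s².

The volume flow rate is constant, so v₂ = (A₁/A₂)v₁ = (102/7.35)·0.795 = 11.0 m/s.
Applying Bernoulli between the two ends and solving for P₂: P₂ = P₁ + ½ρ(v₁² − v₂²) − ρgΔh.
P₂ = 271000 + ½·728·(0.795² − 11.0²) − 728·9.8·(+14.0) = 271000 + (-44100) − (99900) = 127000 Pa.

P₂ ≈ 127000 Pa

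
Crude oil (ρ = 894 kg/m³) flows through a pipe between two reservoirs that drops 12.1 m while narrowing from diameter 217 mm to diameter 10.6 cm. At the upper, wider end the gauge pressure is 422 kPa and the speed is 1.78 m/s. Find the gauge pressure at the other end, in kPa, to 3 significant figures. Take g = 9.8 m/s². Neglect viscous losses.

By continuity, v₂ = v₁·A₁/A₂ = 1.78·(370/88.2) = 7.46 m/s.
Energy conservation along the streamline gives P₂ = P₁ − ½ρ(v₂² − v₁²) − ρg(h₂ − h₁).
P₂ = 422000 + ½·894·(1.78² − 7.46²) − 894·9.8·(−12.1) = 422000 + (-23500) − (-106000) = 505000 Pa.

505 kPa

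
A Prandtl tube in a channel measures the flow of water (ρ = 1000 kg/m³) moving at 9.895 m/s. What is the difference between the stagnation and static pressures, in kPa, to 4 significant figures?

Bernoulli between the free stream and the stagnation point: ½ρv² = P_stag − P_static.
ΔP = ½·1000·9.895² = 48960 Pa.

48.96 kPa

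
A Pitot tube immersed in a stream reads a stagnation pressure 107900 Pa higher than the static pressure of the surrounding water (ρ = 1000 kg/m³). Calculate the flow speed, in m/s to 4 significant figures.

The dynamic pressure equals the rise in static pressure at the stagnation point: ΔP = ½ρv².
v = √(2ΔP/ρ) = √(2·107900/1000) = 14.69 m/s.

v = 14.69 m/s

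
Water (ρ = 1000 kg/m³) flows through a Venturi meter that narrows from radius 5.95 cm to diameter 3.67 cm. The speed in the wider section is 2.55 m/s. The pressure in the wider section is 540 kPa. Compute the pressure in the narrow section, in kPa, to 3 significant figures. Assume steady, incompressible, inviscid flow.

P₂ ≈ 184 kPa

The volume flow rate is constant, so v₂ = (A₁/A₂)v₁ = (111/10.6)·2.55 = 26.8 m/s.
Bernoulli (h₁ = h₂): P₁ − P₂ = ½ρ(v₂² − v₁²).
P₂ = P₁ − ½ρ(v₂² − v₁²) = 540000 − ½·1000·(26.8² − 2.55²) = 540000 − 356000 = 184000 Pa.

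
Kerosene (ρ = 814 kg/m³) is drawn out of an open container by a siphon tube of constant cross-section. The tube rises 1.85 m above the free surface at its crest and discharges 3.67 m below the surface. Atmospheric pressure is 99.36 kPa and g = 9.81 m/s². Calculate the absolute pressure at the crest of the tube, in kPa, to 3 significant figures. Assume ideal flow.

The outlet speed comes from Torricelli: v = √(2g·3.67) = 8.49 m/s.
With constant cross-section the crest speed equals v; applying Bernoulli from the surface up to the crest, P_top = P_atm − ½ρv² − ρg·h_top.
P_top = 99360 − ½·814·8.49² − 814·9.81·1.85 = 55300 Pa.

P_top ≈ 55.3 kPa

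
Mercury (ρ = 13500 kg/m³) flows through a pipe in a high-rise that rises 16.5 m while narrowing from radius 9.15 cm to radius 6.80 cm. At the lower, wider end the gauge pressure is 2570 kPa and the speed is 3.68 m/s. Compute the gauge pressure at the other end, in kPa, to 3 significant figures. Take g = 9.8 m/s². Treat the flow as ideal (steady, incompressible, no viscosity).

P₂ ≈ 179 kPa

Continuity gives A₁v₁ = A₂v₂, so v₂ = (263 cm²)/(145 cm²) × 3.68 m/s = 6.66 m/s.
Bernoulli: P₁ + ½ρv₁² + ρg h₁ = P₂ + ½ρv₂² + ρg h₂, so P₂ = P₁ + ½ρ(v₁² − v₂²) − ρg(h₂ − h₁).
P₂ = 2570000 + ½·13500·(3.68² − 6.66²) − 13500·9.8·(+16.5) = 2570000 + (-208000) − (2180000) = 179000 Pa.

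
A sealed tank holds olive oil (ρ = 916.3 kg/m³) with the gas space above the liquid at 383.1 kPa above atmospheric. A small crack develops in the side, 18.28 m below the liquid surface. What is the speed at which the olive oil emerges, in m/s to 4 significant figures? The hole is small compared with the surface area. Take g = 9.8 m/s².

Take point 1 at the surface (v₁ ≈ 0) and point 2 at the hole (at atmospheric pressure). Bernoulli: P₁ + ρg h = P_atm + ½ρv₂².
With P₁ − P_atm = 383100 Pa, v₂ = √(2gh + 2ΔP/ρ) = √(2·9.8·18.28 + 2·383100/916.3) = 34.56 m/s.

v = 34.56 m/s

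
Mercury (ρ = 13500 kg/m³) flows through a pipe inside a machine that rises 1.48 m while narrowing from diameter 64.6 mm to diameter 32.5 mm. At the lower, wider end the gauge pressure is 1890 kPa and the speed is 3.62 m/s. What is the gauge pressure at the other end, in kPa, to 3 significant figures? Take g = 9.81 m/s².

402 kPa

The volume flow rate is constant, so v₂ = (A₁/A₂)v₁ = (32.8/8.30)·3.62 = 14.3 m/s.
Applying Bernoulli between the two ends and solving for P₂: P₂ = P₁ + ½ρ(v₁² − v₂²) − ρgΔh.
P₂ = 1890000 + ½·13500·(3.62² − 14.3²) − 13500·9.81·(+1.48) = 1890000 + (-1290000) − (196000) = 402000 Pa.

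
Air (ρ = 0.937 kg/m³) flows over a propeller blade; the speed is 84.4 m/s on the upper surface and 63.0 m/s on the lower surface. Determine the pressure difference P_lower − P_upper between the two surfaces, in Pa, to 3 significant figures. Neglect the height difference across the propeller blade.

The pressure is lower where the speed is higher: ΔP = ½ρ(v_up² − v_low²).
ΔP = ½·0.937·(84.4² − 63.0²) = 1480 Pa.

ΔP ≈ 1480 Pa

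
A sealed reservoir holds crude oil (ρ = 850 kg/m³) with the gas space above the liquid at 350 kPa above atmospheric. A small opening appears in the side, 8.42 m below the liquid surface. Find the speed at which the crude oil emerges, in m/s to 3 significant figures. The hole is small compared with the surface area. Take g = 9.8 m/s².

v = 31.4 m/s

Take point 1 at the surface (v₁ ≈ 0) and point 2 at the hole (at atmospheric pressure). Bernoulli: P₁ + ρg h = P_atm + ½ρv₂².
With P₁ − P_atm = 350000 Pa, v₂ = √(2gh + 2ΔP/ρ) = √(2·9.8·8.42 + 2·350000/850) = 31.4 m/s.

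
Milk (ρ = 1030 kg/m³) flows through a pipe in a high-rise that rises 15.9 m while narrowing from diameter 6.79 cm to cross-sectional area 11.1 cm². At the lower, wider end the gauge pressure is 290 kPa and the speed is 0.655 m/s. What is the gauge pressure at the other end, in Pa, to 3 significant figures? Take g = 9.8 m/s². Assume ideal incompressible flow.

The volume flow rate is constant, so v₂ = (A₁/A₂)v₁ = (36.2/11.1)·0.655 = 2.14 m/s.
Bernoulli: P₁ + ½ρv₁² + ρg h₁ = P₂ + ½ρv₂² + ρg h₂, so P₂ = P₁ + ½ρ(v₁² − v₂²) − ρg(h₂ − h₁).
P₂ = 290000 + ½·1030·(0.655² − 2.14²) − 1030·9.8·(+15.9) = 290000 + (-2130) − (160000) = 127000 Pa.

127000 Pa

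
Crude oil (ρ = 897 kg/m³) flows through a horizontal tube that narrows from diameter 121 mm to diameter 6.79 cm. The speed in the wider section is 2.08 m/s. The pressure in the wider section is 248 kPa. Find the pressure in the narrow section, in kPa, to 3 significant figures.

Continuity gives A₁v₁ = A₂v₂, so v₂ = (115 cm²)/(36.2 cm²) × 2.08 m/s = 6.61 m/s.
The pipe is horizontal, so Bernoulli reduces to P₁ + ½ρv₁² = P₂ + ½ρv₂².
P₂ = P₁ − ½ρ(v₂² − v₁²) = 248000 − ½·897·(6.61² − 2.08²) = 248000 − 17600 = 230000 Pa.

P₂ = 230 kPa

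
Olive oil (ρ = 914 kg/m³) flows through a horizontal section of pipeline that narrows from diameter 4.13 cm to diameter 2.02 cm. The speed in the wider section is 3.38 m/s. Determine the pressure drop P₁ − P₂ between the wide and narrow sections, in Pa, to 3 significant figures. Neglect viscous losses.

By continuity, v₂ = v₁·A₁/A₂ = 3.38·(13.4/3.20) = 14.1 m/s.
The pipe is horizontal, so Bernoulli reduces to P₁ + ½ρv₁² = P₂ + ½ρv₂².
P₁ − P₂ = ½·914·(14.1² − 3.38²) = ½·914·188 = 86000 Pa.

ΔP ≈ 86000 Pa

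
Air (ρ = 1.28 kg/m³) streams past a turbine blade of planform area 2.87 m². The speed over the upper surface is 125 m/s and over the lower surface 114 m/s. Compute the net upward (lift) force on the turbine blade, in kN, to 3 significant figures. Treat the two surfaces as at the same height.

With equal heights on the two surfaces, Bernoulli gives P_lower − P_upper = ½ρ(v_upper² − v_lower²).
ΔP = ½·1.28·(125² − 114²) = 1680 Pa.
Lift = ΔP · A = 1680 × 2.87 = 4830 N.

F ≈ 4.83 kN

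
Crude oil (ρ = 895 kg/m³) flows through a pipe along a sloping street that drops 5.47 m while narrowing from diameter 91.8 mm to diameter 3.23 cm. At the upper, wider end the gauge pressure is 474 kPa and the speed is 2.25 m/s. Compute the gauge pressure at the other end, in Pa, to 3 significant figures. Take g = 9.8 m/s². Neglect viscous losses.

P₂ ≈ 376000 Pa

By continuity, v₂ = v₁·A₁/A₂ = 2.25·(66.2/8.19) = 18.2 m/s.
Bernoulli: P₁ + ½ρv₁² + ρg h₁ = P₂ + ½ρv₂² + ρg h₂, so P₂ = P₁ + ½ρ(v₁² − v₂²) − ρg(h₂ − h₁).
P₂ = 474000 + ½·895·(2.25² − 18.2²) − 895·9.8·(−5.47) = 474000 + (-146000) − (-48000) = 376000 Pa.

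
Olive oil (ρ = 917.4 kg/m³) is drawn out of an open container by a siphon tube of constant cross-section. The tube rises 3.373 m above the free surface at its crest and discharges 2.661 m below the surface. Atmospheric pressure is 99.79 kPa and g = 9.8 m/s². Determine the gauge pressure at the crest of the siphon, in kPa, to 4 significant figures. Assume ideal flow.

The outlet speed comes from Torricelli: v = √(2g·2.661) = 7.222 m/s.
The bore is uniform, so the speed at the crest is the same v. Bernoulli surface→crest: P_atm = P_top + ½ρv² + ρg·h_top.
P_top = 99790 − ½·917.4·7.222² − 917.4·9.8·3.373 = 45540 Pa. So P_gauge = P_top − P_atm = -54250 Pa.

-54.25 kPa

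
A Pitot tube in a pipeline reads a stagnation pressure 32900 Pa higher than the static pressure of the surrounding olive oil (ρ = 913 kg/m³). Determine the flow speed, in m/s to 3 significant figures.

The dynamic pressure equals the rise in static pressure at the stagnation point: ΔP = ½ρv².
v = √(2ΔP/ρ) = √(2·32900/913) = 8.49 m/s.

v ≈ 8.49 m/s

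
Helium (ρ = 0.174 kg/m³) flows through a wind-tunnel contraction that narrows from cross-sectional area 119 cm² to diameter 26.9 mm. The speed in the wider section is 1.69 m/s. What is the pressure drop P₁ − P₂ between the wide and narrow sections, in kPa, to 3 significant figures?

ΔP ≈ 0.109 kPa

Continuity gives A₁v₁ = A₂v₂, so v₂ = (119 cm²)/(5.68 cm²) × 1.69 m/s = 35.4 m/s.
With no height change, Bernoulli's equation is P₁ + ½ρv₁² = P₂ + ½ρv₂².
P₁ − P₂ = ½·0.174·(35.4² − 1.69²) = ½·0.174·1250 = 109 Pa.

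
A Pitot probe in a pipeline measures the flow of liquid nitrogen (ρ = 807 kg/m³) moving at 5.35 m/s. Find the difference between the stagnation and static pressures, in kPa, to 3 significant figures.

At the stagnation point the flow is brought to rest, so Bernoulli gives P_stag − P_static = ½ρv².
ΔP = ½·807·5.35² = 11500 Pa.

ΔP ≈ 11.5 kPa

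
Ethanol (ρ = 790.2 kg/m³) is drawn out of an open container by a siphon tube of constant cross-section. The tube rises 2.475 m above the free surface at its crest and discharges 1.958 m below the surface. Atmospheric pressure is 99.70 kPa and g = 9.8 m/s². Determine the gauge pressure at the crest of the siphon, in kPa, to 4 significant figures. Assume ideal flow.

Bernoulli surface→outlet gives ½v² = g·h_out, so v = √(2·9.8·1.958) = 6.195 m/s.
The bore is uniform, so the speed at the crest is the same v. Bernoulli surface→crest: P_atm = P_top + ½ρv² + ρg·h_top.
P_top = 99700 − ½·790.2·6.195² − 790.2·9.8·2.475 = 65370 Pa. So P_gauge = P_top − P_atm = -34330 Pa.

P_gauge = -34.33 kPa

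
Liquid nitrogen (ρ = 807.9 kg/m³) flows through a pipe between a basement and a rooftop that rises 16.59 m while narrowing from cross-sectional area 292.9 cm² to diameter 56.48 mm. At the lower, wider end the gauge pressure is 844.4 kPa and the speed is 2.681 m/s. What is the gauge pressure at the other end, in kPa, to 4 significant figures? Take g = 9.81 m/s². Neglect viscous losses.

P₂ ≈ 319.0 kPa

The volume flow rate is constant, so v₂ = (A₁/A₂)v₁ = (292.9/25.05)·2.681 = 31.34 m/s.
Applying Bernoulli between the two ends and solving for P₂: P₂ = P₁ + ½ρ(v₁² − v₂²) − ρgΔh.
P₂ = 844400 + ½·807.9·(2.681² − 31.34²) − 807.9·9.81·(+16.59) = 844400 + (-393900) − (131500) = 319000 Pa.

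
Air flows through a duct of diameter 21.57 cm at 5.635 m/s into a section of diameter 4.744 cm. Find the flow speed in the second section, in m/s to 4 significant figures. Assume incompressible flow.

The volume flow rate is constant, so v₂ = (A₁/A₂)v₁ = (365.4/17.68)·5.635 = 116.5 m/s.

116.5 m/s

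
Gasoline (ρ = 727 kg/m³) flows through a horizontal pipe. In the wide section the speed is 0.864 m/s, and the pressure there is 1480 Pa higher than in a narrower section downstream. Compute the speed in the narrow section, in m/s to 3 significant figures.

2.19 m/s

Along the level pipe P + ½ρv² is conserved, hence v₂² = v₁² + 2(P₁ − P₂)/ρ.
v₂ = √(0.864² + 2·1480/727) = √(0.746 + 4.07) = 2.19 m/s.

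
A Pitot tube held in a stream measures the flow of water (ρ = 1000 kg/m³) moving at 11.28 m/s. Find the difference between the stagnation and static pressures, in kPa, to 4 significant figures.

Bernoulli between the free stream and the stagnation point: ½ρv² = P_stag − P_static.
ΔP = ½·1000·11.28² = 63620 Pa.

ΔP = 63.62 kPa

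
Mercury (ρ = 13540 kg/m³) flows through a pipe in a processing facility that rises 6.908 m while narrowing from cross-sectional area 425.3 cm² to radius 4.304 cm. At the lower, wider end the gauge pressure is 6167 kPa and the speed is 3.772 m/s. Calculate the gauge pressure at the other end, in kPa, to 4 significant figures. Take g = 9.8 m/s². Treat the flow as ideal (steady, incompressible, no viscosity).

Continuity gives A₁v₁ = A₂v₂, so v₂ = (425.3 cm²)/(58.20 cm²) × 3.772 m/s = 27.57 m/s.
Applying Bernoulli between the two ends and solving for P₂: P₂ = P₁ + ½ρ(v₁² − v₂²) − ρgΔh.
P₂ = 6167000 + ½·13540·(3.772² − 27.57²) − 13540·9.8·(+6.908) = 6167000 + (-5048000) − (916600) = 202300 Pa.

202.3 kPa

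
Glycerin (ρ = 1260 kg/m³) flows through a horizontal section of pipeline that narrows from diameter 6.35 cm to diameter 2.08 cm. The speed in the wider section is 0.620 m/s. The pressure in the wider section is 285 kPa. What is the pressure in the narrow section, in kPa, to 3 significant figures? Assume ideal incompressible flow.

264 kPa

Continuity gives A₁v₁ = A₂v₂, so v₂ = (31.7 cm²)/(3.40 cm²) × 0.620 m/s = 5.78 m/s.
With no height change, Bernoulli's equation is P₁ + ½ρv₁² = P₂ + ½ρv₂².
P₂ = P₁ − ½ρ(v₂² − v₁²) = 285000 − ½·1260·(5.78² − 0.620²) = 285000 − 20800 = 264000 Pa.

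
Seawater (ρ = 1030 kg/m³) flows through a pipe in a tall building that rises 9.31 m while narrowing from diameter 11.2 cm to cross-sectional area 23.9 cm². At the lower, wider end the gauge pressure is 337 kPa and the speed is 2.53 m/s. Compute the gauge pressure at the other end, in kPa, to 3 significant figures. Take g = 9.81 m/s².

P₂ = 190 kPa

Mass conservation (A₁v₁ = A₂v₂) gives v₂ = 2.53 × 98.5/23.9 = 10.4 m/s.
Bernoulli: P₁ + ½ρv₁² + ρg h₁ = P₂ + ½ρv₂² + ρg h₂, so P₂ = P₁ + ½ρ(v₁² − v₂²) − ρg(h₂ − h₁).
P₂ = 337000 + ½·1030·(2.53² − 10.4²) − 1030·9.81·(+9.31) = 337000 + (-52700) − (94100) = 190000 Pa.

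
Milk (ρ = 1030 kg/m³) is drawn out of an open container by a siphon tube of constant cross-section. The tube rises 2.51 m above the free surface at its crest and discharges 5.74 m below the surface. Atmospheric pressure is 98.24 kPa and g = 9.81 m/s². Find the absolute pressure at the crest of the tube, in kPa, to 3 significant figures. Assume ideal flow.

Bernoulli surface→outlet gives ½v² = g·h_out, so v = √(2·9.81·5.74) = 10.6 m/s.
Continuity keeps v the same throughout the tube; from surface to crest, P_atm + 0 = P_top + ½ρv² + ρg·h_top.
P_top = 98240 − ½·1030·10.6² − 1030·9.81·2.51 = 14900 Pa.

P_top ≈ 14.9 kPa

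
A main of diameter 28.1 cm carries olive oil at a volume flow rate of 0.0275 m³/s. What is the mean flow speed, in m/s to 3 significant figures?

Q = 0.0275 m³/s = 0.0275 m³/s.
v = Q/A = 0.0275 / 0.0620 = 0.443 m/s.

0.443 m/s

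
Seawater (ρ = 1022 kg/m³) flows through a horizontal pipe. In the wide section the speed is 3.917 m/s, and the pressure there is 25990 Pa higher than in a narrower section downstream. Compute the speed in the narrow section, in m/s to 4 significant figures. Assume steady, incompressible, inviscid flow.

Along the level pipe P + ½ρv² is conserved, hence v₂² = v₁² + 2(P₁ − P₂)/ρ.
v₂ = √(3.917² + 2·25990/1022) = √(15.34 + 50.86) = 8.137 m/s.

v₂ ≈ 8.137 m/s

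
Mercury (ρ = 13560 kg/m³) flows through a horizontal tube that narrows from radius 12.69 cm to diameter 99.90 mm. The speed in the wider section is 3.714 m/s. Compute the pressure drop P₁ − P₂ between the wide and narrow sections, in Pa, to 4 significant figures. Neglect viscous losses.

The volume flow rate is constant, so v₂ = (A₁/A₂)v₁ = (505.9/78.38)·3.714 = 23.97 m/s.
Along the horizontal streamline, P + ½ρv² is constant.
P₁ − P₂ = ½·13560·(23.97² − 3.714²) = ½·13560·560.8 = 3802000 Pa.

ΔP = 3802000 Pa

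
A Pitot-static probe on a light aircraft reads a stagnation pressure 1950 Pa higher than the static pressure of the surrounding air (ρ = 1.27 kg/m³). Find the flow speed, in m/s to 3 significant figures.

55.4 m/s

Bernoulli between the free stream and the stagnation point: ½ρv² = P_stag − P_static.
v = √(2ΔP/ρ) = √(2·1950/1.27) = 55.4 m/s.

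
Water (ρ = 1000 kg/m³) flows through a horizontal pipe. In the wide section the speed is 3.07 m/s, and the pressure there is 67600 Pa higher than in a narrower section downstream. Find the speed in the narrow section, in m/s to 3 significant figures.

v₂ ≈ 12.0 m/s

Along the level pipe P + ½ρv² is conserved, hence v₂² = v₁² + 2(P₁ − P₂)/ρ.
v₂ = √(3.07² + 2·67600/1000) = √(9.42 + 135) = 12.0 m/s.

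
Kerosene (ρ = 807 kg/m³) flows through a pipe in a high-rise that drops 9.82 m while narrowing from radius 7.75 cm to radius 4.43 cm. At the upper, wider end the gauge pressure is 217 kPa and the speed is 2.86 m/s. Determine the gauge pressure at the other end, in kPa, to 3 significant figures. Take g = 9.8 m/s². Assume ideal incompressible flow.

P₂ = 267 kPa

Continuity gives A₁v₁ = A₂v₂, so v₂ = (189 cm²)/(61.7 cm²) × 2.86 m/s = 8.75 m/s.
Energy conservation along the streamline gives P₂ = P₁ − ½ρ(v₂² − v₁²) − ρg(h₂ − h₁).
P₂ = 217000 + ½·807·(2.86² − 8.75²) − 807·9.8·(−9.82) = 217000 + (-27600) − (-77700) = 267000 Pa.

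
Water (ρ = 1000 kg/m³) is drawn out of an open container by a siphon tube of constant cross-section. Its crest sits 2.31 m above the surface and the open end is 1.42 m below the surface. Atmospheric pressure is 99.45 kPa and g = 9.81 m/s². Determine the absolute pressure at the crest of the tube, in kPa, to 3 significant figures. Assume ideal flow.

From the surface to the outlet (both open to atmosphere, surface at rest): v = √(2g·h_out) = √(2·9.81·1.42) = 5.28 m/s.
With constant cross-section the crest speed equals v; applying Bernoulli from the surface up to the crest, P_top = P_atm − ½ρv² − ρg·h_top.
P_top = 99450 − ½·1000·5.28² − 1000·9.81·2.31 = 62900 Pa.

62.9 kPa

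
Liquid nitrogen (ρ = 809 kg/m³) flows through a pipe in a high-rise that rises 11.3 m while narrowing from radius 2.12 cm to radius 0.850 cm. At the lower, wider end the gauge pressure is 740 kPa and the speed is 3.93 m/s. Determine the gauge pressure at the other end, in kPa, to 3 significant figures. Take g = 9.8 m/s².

P₂ = 415 kPa

The volume flow rate is constant, so v₂ = (A₁/A₂)v₁ = (14.1/2.27)·3.93 = 24.4 m/s.
Bernoulli: P₁ + ½ρv₁² + ρg h₁ = P₂ + ½ρv₂² + ρg h₂, so P₂ = P₁ + ½ρ(v₁² − v₂²) − ρg(h₂ − h₁).
P₂ = 740000 + ½·809·(3.93² − 24.4²) − 809·9.8·(+11.3) = 740000 + (-236000) − (89600) = 415000 Pa.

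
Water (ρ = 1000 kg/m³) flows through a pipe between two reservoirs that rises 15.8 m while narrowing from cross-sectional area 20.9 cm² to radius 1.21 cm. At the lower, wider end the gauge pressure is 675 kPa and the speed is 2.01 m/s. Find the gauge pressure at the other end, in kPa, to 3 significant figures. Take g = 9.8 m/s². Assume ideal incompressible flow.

By continuity, v₂ = v₁·A₁/A₂ = 2.01·(20.9/4.60) = 9.13 m/s.
Energy conservation along the streamline gives P₂ = P₁ − ½ρ(v₂² − v₁²) − ρg(h₂ − h₁).
P₂ = 675000 + ½·1000·(2.01² − 9.13²) − 1000·9.8·(+15.8) = 675000 + (-39700) − (155000) = 480000 Pa.

P₂ ≈ 480 kPa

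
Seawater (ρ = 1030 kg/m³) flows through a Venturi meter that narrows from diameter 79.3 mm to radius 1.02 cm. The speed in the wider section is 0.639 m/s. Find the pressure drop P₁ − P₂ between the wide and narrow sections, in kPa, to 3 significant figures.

ΔP ≈ 47.8 kPa

Mass conservation (A₁v₁ = A₂v₂) gives v₂ = 0.639 × 49.4/3.27 = 9.66 m/s.
Along the horizontal streamline, P + ½ρv² is constant.
P₁ − P₂ = ½·1030·(9.66² − 0.639²) = ½·1030·92.8 = 47800 Pa.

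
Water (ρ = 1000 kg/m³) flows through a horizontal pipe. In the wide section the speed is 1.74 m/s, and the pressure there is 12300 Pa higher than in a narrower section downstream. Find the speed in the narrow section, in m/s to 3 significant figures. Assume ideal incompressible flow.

Horizontal Bernoulli: P₁ + ½ρv₁² = P₂ + ½ρv₂², so v₂² = v₁² + 2(P₁ − P₂)/ρ.
v₂ = √(1.74² + 2·12300/1000) = √(3.03 + 24.6) = 5.26 m/s.

5.26 m/s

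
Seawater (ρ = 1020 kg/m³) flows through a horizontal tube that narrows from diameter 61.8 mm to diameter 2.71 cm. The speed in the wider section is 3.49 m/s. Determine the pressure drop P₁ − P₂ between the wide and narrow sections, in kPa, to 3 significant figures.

Mass conservation (A₁v₁ = A₂v₂) gives v₂ = 3.49 × 30.0/5.77 = 18.1 m/s.
With no height change, Bernoulli's equation is P₁ + ½ρv₁² = P₂ + ½ρv₂².
P₁ − P₂ = ½·1020·(18.1² − 3.49²) = ½·1020·317 = 162000 Pa.

162 kPa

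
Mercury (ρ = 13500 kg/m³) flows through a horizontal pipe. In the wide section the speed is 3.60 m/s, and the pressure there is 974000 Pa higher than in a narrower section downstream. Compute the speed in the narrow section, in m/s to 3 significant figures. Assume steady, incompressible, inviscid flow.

Horizontal Bernoulli: P₁ + ½ρv₁² = P₂ + ½ρv₂², so v₂² = v₁² + 2(P₁ − P₂)/ρ.
v₂ = √(3.60² + 2·974000/13500) = √(13.0 + 144) = 12.5 m/s.

v₂ ≈ 12.5 m/s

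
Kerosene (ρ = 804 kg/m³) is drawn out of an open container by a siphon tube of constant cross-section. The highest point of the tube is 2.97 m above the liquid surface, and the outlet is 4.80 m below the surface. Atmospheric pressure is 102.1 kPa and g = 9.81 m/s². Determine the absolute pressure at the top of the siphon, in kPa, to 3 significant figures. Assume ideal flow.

40.8 kPa

From the surface to the outlet (both open to atmosphere, surface at rest): v = √(2g·h_out) = √(2·9.81·4.80) = 9.70 m/s.
Continuity keeps v the same throughout the tube; from surface to crest, P_atm + 0 = P_top + ½ρv² + ρg·h_top.
P_top = 102100 − ½·804·9.70² − 804·9.81·2.97 = 40800 Pa.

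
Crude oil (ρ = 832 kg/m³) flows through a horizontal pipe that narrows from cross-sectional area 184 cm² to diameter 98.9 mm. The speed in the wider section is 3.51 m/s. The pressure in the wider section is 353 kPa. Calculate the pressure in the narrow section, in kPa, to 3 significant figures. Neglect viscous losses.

Continuity gives A₁v₁ = A₂v₂, so v₂ = (184 cm²)/(76.8 cm²) × 3.51 m/s = 8.41 m/s.
With no height change, Bernoulli's equation is P₁ + ½ρv₁² = P₂ + ½ρv₂².
P₂ = P₁ − ½ρ(v₂² − v₁²) = 353000 − ½·832·(8.41² − 3.51²) = 353000 − 24300 = 329000 Pa.

P₂ ≈ 329 kPa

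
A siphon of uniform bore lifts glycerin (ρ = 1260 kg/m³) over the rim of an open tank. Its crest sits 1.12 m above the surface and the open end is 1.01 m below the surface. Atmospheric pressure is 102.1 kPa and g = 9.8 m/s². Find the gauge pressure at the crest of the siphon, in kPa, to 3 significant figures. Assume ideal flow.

P_gauge ≈ -26.3 kPa

From the surface to the outlet (both open to atmosphere, surface at rest): v = √(2g·h_out) = √(2·9.8·1.01) = 4.45 m/s.
With constant cross-section the crest speed equals v; applying Bernoulli from the surface up to the crest, P_top = P_atm − ½ρv² − ρg·h_top.
P_top = 102100 − ½·1260·4.45² − 1260·9.8·1.12 = 75800 Pa. So P_gauge = P_top − P_atm = -26300 Pa.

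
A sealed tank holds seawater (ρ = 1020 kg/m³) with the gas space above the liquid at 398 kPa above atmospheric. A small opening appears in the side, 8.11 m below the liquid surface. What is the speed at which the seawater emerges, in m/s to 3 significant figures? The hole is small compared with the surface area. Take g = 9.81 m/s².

Take point 1 at the surface (v₁ ≈ 0) and point 2 at the hole (at atmospheric pressure). Bernoulli: P₁ + ρg h = P_atm + ½ρv₂².
With P₁ − P_atm = 398000 Pa, v₂ = √(2gh + 2ΔP/ρ) = √(2·9.81·8.11 + 2·398000/1020) = 30.7 m/s.

30.7 m/s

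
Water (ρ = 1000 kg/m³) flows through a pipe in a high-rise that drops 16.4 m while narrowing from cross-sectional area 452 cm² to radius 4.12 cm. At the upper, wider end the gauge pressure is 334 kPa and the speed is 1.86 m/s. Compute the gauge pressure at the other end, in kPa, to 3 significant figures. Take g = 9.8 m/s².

372 kPa

The volume flow rate is constant, so v₂ = (A₁/A₂)v₁ = (452/53.3)·1.86 = 15.8 m/s.
Applying Bernoulli between the two ends and solving for P₂: P₂ = P₁ + ½ρ(v₁² − v₂²) − ρgΔh.
P₂ = 334000 + ½·1000·(1.86² − 15.8²) − 1000·9.8·(−16.4) = 334000 + (-123000) − (-161000) = 372000 Pa.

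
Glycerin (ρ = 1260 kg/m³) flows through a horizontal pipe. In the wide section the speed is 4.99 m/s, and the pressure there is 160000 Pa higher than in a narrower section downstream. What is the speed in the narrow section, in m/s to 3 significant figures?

v₂ ≈ 16.7 m/s

Horizontal Bernoulli: P₁ + ½ρv₁² = P₂ + ½ρv₂², so v₂² = v₁² + 2(P₁ − P₂)/ρ.
v₂ = √(4.99² + 2·160000/1260) = √(24.9 + 254) = 16.7 m/s.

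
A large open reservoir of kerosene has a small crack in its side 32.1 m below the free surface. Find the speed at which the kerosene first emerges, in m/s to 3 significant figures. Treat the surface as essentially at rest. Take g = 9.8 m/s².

Bernoulli from surface to hole (P equal, v_surface ≈ 0): v = √(2gh) = √(2×9.8×32.1) = 25.1 m/s.

v ≈ 25.1 m/s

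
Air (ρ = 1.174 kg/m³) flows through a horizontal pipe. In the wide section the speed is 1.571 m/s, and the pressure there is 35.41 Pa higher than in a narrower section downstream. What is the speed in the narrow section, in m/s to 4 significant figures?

With h₁ = h₂, rearranging Bernoulli gives v₂ = √(v₁² + 2ΔP/ρ).
v₂ = √(1.571² + 2·35.41/1.174) = √(2.468 + 60.32) = 7.924 m/s.

v₂ ≈ 7.924 m/s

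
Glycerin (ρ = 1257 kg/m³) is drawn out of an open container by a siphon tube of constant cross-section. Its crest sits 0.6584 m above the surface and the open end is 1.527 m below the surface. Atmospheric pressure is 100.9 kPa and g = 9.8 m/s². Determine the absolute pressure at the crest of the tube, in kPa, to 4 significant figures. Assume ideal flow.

P_top ≈ 73.98 kPa

From the surface to the outlet (both open to atmosphere, surface at rest): v = √(2g·h_out) = √(2·9.8·1.527) = 5.471 m/s.
The bore is uniform, so the speed at the crest is the same v. Bernoulli surface→crest: P_atm = P_top + ½ρv² + ρg·h_top.
P_top = 100900 − ½·1257·5.471² − 1257·9.8·0.6584 = 73980 Pa.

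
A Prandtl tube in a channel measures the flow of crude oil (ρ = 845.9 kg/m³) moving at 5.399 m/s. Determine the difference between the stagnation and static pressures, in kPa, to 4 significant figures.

ΔP ≈ 12.33 kPa

At the stagnation point the flow is brought to rest, so Bernoulli gives P_stag − P_static = ½ρv².
ΔP = ½·845.9·5.399² = 12330 Pa.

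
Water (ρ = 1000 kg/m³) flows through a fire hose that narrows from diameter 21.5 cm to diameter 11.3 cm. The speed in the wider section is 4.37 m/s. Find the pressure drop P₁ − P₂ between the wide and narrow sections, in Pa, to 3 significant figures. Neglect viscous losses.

Mass conservation (A₁v₁ = A₂v₂) gives v₂ = 4.37 × 363/100 = 15.8 m/s.
Along the horizontal streamline, P + ½ρv² is constant.
P₁ − P₂ = ½·1000·(15.8² − 4.37²) = ½·1000·231 = 116000 Pa.

ΔP ≈ 116000 Pa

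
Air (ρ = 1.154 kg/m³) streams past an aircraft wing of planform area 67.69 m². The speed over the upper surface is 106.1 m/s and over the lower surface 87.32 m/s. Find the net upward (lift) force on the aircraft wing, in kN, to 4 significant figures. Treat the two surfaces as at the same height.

F ≈ 141.9 kN

With equal heights on the two surfaces, Bernoulli gives P_lower − P_upper = ½ρ(v_upper² − v_lower²).
ΔP = ½·1.154·(106.1² − 87.32²) = 2096 Pa.
Lift = ΔP · A = 2096 × 67.69 = 141900 N.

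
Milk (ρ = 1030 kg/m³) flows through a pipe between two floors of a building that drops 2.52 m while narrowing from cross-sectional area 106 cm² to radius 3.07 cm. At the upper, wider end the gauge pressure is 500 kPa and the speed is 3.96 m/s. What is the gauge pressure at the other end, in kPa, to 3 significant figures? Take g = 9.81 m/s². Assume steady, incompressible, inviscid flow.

Mass conservation (A₁v₁ = A₂v₂) gives v₂ = 3.96 × 106/29.6 = 14.2 m/s.
Applying Bernoulli between the two ends and solving for P₂: P₂ = P₁ + ½ρ(v₁² − v₂²) − ρgΔh.
P₂ = 500000 + ½·1030·(3.96² − 14.2²) − 1030·9.81·(−2.52) = 500000 + (-95400) − (-25500) = 430000 Pa.

P₂ ≈ 430 kPa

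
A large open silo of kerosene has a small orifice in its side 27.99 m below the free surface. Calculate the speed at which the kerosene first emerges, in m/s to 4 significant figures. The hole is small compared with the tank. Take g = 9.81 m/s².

Torricelli's result v = √(2gh) gives v = √(2·9.81·27.99) = 23.43 m/s.

23.43 m/s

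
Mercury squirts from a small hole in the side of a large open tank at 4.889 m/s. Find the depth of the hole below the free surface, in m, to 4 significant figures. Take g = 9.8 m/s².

For a small hole in a large open tank, ½v² = gh, giving h = v²/(2g).
h = 4.889²/(2·9.8) = 23.90/19.60 = 1.220 m.

h ≈ 1.220 m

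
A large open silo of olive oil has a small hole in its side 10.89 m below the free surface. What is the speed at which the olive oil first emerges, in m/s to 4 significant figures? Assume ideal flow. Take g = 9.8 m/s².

The surface is effectively still and both ends are open, so ½v² = gh and v = √(2·9.8·10.89) = 14.61 m/s.

v = 14.61 m/s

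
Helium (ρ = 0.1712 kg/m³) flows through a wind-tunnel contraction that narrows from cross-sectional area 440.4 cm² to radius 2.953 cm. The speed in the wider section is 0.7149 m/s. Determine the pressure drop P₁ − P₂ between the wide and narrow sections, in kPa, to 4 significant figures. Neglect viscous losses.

By continuity, v₂ = v₁·A₁/A₂ = 0.7149·(440.4/27.40) = 11.49 m/s.
Bernoulli (h₁ = h₂): P₁ − P₂ = ½ρ(v₂² − v₁²).
P₁ − P₂ = ½·0.1712·(11.49² − 0.7149²) = ½·0.1712·131.6 = 11.26 Pa.

ΔP ≈ 0.01126 kPa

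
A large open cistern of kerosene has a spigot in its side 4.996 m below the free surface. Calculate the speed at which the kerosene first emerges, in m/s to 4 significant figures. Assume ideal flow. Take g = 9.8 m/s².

Bernoulli from surface to hole (P equal, v_surface ≈ 0): v = √(2gh) = √(2×9.8×4.996) = 9.896 m/s.

9.896 m/s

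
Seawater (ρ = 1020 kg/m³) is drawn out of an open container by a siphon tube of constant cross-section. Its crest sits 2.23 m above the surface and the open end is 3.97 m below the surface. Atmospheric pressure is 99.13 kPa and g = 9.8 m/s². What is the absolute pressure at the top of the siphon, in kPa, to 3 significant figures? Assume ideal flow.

37.2 kPa

From the surface to the outlet (both open to atmosphere, surface at rest): v = √(2g·h_out) = √(2·9.8·3.97) = 8.82 m/s.
Continuity keeps v the same throughout the tube; from surface to crest, P_atm + 0 = P_top + ½ρv² + ρg·h_top.
P_top = 99130 − ½·1020·8.82² − 1020·9.8·2.23 = 37200 Pa.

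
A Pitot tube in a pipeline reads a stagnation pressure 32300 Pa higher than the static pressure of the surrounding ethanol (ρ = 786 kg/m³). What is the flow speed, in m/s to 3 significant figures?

v = 9.07 m/s

Bernoulli between the free stream and the stagnation point: ½ρv² = P_stag − P_static.
v = √(2ΔP/ρ) = √(2·32300/786) = 9.07 m/s.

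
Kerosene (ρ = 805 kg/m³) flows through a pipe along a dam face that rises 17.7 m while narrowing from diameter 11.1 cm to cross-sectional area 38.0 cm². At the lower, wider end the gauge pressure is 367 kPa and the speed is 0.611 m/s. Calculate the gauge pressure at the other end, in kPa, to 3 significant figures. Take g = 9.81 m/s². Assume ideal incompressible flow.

Mass conservation (A₁v₁ = A₂v₂) gives v₂ = 0.611 × 96.8/38.0 = 1.56 m/s.
Bernoulli: P₁ + ½ρv₁² + ρg h₁ = P₂ + ½ρv₂² + ρg h₂, so P₂ = P₁ + ½ρ(v₁² − v₂²) − ρg(h₂ − h₁).
P₂ = 367000 + ½·805·(0.611² − 1.56²) − 805·9.81·(+17.7) = 367000 + (-824) − (140000) = 226000 Pa.

226 kPa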